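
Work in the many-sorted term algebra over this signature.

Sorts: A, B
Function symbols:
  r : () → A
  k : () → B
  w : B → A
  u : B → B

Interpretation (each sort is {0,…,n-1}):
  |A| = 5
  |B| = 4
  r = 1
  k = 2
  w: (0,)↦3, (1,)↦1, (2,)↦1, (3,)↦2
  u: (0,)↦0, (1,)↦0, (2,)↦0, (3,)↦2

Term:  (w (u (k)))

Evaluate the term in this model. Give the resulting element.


  k = 2
  (u (k)) = u(2,) = 0
  (w (u (k))) = w(0,) = 3

value = 3


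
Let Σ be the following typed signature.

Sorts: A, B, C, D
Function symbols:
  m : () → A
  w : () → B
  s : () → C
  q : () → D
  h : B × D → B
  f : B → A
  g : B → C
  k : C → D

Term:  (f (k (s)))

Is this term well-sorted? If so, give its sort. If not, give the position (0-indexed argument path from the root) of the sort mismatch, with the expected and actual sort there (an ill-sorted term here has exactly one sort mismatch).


    (s) : C
  (k (s)) : D
(f (k (s))) : ✗ arg 0 at [0] has sort D, expected B

ill-sorted at position [0]: expected B, got D


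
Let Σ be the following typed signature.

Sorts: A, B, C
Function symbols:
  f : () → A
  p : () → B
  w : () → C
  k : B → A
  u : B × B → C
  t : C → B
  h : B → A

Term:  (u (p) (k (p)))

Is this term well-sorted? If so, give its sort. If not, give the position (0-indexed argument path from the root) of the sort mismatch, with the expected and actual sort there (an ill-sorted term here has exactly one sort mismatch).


ill-sorted at position [1]: expected B, got A

  (p) : B
    (p) : B
  (k (p)) : A
(u (p) (k (p))) : ✗ arg 1 at [1] has sort A, expected B


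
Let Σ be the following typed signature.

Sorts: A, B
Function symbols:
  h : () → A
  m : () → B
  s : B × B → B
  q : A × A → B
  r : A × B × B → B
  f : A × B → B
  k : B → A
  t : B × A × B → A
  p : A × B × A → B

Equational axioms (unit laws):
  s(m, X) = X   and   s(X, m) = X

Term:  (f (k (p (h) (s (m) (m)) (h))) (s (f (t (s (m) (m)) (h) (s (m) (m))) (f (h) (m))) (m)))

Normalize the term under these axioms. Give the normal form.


normal form = (f (k (p (h) (m) (h))) (f (t (m) (h) (m)) (f (h) (m))))

1. (f (k (p (h) (s (m) (m)) (h))) (s (f (t (s (m) (m)) (h) (s (m) (m))) (f (h) (m))) (m)))  →  (f (k (p (h) (m) (h))) (s (f (t (s (m) (m)) (h) (s (m) (m))) (f (h) (m))) (m)))
2. (f (k (p (h) (m) (h))) (s (f (t (s (m) (m)) (h) (s (m) (m))) (f (h) (m))) (m)))  →  (f (k (p (h) (m) (h))) (f (t (s (m) (m)) (h) (s (m) (m))) (f (h) (m))))
3. (f (k (p (h) (m) (h))) (f (t (s (m) (m)) (h) (s (m) (m))) (f (h) (m))))  →  (f (k (p (h) (m) (h))) (f (t (m) (h) (s (m) (m))) (f (h) (m))))
4. (f (k (p (h) (m) (h))) (f (t (m) (h) (s (m) (m))) (f (h) (m))))  →  (f (k (p (h) (m) (h))) (f (t (m) (h) (m)) (f (h) (m))))


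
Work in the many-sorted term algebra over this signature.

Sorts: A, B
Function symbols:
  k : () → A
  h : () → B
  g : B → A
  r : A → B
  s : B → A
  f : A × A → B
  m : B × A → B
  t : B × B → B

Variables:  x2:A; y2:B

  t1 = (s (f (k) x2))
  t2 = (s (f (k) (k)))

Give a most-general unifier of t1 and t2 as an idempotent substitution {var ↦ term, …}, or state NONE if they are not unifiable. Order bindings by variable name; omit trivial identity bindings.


{x2 ↦ (k)}


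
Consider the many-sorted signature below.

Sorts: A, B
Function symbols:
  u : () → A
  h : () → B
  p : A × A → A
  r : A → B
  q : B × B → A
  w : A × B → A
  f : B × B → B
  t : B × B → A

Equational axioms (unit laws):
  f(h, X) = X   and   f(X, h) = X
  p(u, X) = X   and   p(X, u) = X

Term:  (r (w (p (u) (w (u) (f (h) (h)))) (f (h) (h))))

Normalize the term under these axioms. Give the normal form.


1. (r (w (p (u) (w (u) (f (h) (h)))) (f (h) (h))))  →  (r (w (w (u) (f (h) (h))) (f (h) (h))))
2. (r (w (w (u) (f (h) (h))) (f (h) (h))))  →  (r (w (w (u) (h)) (f (h) (h))))
3. (r (w (w (u) (h)) (f (h) (h))))  →  (r (w (w (u) (h)) (h)))

normal form = (r (w (w (u) (h)) (h)))


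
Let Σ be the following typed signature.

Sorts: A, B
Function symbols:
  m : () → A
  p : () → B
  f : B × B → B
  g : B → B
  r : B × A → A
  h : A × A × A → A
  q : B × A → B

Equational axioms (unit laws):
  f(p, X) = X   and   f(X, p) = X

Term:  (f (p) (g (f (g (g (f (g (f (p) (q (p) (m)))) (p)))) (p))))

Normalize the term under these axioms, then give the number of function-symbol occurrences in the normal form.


1. (f (p) (g (f (g (g (f (g (f (p) (q (p) (m)))) (p)))) (p))))  →  (g (f (g (g (f (g (f (p) (q (p) (m)))) (p)))) (p)))
2. (g (f (g (g (f (g (f (p) (q (p) (m)))) (p)))) (p)))  →  (g (g (g (f (g (f (p) (q (p) (m)))) (p)))))
3. (g (g (g (f (g (f (p) (q (p) (m)))) (p)))))  →  (g (g (g (g (f (p) (q (p) (m)))))))
4. (g (g (g (g (f (p) (q (p) (m)))))))  →  (g (g (g (g (q (p) (m))))))
normal form: (g (g (g (g (q (p) (m))))))

size = 7


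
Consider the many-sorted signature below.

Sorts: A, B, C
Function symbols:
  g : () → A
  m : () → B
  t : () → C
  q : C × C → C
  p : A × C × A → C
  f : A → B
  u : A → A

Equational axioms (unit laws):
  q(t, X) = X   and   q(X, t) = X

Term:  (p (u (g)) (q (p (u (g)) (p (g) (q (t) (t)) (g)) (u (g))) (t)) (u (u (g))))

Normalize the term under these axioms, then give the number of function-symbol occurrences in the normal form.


size = 15

1. (p (u (g)) (q (p (u (g)) (p (g) (q (t) (t)) (g)) (u (g))) (t)) (u (u (g))))  →  (p (u (g)) (p (u (g)) (p (g) (q (t) (t)) (g)) (u (g))) (u (u (g))))
2. (p (u (g)) (p (u (g)) (p (g) (q (t) (t)) (g)) (u (g))) (u (u (g))))  →  (p (u (g)) (p (u (g)) (p (g) (t) (g)) (u (g))) (u (u (g))))
normal form: (p (u (g)) (p (u (g)) (p (g) (t) (g)) (u (g))) (u (u (g))))


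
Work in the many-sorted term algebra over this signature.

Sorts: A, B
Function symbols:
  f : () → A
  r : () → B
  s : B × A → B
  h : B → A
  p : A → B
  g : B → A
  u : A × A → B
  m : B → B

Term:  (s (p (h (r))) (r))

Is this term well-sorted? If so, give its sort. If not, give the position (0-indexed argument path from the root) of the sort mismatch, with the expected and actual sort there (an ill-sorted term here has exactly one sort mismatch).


ill-sorted at position [1]: expected A, got B

      (r) : B
    (h (r)) : A
  (p (h (r))) : B
  (r) : B
(s (p (h (r))) (r)) : ✗ arg 1 at [1] has sort B, expected A


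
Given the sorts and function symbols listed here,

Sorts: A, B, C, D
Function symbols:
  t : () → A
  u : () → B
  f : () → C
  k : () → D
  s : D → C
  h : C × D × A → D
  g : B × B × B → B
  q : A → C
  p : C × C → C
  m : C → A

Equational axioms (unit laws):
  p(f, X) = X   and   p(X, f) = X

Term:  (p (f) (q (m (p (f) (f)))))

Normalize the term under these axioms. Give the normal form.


1. (p (f) (q (m (p (f) (f)))))  →  (q (m (p (f) (f))))
2. (q (m (p (f) (f))))  →  (q (m (f)))

normal form = (q (m (f)))


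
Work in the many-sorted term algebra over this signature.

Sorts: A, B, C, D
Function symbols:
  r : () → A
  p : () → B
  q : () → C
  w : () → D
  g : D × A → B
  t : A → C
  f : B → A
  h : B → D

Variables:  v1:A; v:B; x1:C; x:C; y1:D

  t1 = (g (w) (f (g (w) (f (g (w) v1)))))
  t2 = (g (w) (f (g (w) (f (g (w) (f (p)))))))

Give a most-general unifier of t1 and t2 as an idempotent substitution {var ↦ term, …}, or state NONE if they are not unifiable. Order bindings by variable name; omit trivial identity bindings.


{v1 ↦ (f (p))}


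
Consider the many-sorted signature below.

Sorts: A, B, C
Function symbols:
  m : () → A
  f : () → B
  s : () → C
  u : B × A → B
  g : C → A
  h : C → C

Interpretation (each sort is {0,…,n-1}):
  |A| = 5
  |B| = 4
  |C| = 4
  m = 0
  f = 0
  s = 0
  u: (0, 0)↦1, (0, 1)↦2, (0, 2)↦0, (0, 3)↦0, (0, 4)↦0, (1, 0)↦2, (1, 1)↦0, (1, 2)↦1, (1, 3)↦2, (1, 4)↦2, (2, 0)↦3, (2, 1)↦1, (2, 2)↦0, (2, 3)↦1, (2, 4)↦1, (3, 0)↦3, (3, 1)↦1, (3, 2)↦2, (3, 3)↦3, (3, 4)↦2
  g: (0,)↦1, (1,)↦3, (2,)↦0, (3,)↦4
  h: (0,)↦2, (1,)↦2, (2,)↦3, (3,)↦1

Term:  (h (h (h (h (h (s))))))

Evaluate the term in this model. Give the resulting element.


  s = 0
  (h (s)) = h(0,) = 2
  (h (h (s))) = h(2,) = 3
  (h (h (h (s)))) = h(3,) = 1
  (h (h (h (h (s))))) = h(1,) = 2
  (h (h (h (h (h (s)))))) = h(2,) = 3

value = 3


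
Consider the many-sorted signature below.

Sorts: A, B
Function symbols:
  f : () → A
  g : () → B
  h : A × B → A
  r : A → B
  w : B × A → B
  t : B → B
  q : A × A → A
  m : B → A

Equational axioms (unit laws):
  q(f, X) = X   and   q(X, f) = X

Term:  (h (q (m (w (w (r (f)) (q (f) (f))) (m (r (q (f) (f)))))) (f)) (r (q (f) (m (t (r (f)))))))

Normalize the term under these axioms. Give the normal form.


1. (h (q (m (w (w (r (f)) (q (f) (f))) (m (r (q (f) (f)))))) (f)) (r (q (f) (m (t (r (f)))))))  →  (h (m (w (w (r (f)) (q (f) (f))) (m (r (q (f) (f)))))) (r (q (f) (m (t (r (f)))))))
2. (h (m (w (w (r (f)) (q (f) (f))) (m (r (q (f) (f)))))) (r (q (f) (m (t (r (f)))))))  →  (h (m (w (w (r (f)) (f)) (m (r (q (f) (f)))))) (r (q (f) (m (t (r (f)))))))
3. (h (m (w (w (r (f)) (f)) (m (r (q (f) (f)))))) (r (q (f) (m (t (r (f)))))))  →  (h (m (w (w (r (f)) (f)) (m (r (f))))) (r (q (f) (m (t (r (f)))))))
4. (h (m (w (w (r (f)) (f)) (m (r (f))))) (r (q (f) (m (t (r (f)))))))  →  (h (m (w (w (r (f)) (f)) (m (r (f))))) (r (m (t (r (f))))))

normal form = (h (m (w (w (r (f)) (f)) (m (r (f))))) (r (m (t (r (f))))))


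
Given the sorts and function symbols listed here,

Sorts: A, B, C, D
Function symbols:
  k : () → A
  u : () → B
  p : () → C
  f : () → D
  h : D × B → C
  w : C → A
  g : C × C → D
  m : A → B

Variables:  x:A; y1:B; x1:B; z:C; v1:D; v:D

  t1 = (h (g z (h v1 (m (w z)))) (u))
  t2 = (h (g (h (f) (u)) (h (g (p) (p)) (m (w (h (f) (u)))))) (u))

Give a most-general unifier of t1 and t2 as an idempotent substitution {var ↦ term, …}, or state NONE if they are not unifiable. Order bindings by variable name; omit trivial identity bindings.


{v1 ↦ (g (p) (p)), z ↦ (h (f) (u))}


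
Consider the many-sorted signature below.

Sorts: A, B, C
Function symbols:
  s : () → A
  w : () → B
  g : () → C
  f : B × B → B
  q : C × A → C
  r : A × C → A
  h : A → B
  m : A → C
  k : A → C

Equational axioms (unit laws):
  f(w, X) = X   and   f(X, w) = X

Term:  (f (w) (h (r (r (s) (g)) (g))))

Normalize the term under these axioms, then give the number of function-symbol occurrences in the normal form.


1. (f (w) (h (r (r (s) (g)) (g))))  →  (h (r (r (s) (g)) (g)))
normal form: (h (r (r (s) (g)) (g)))

size = 6


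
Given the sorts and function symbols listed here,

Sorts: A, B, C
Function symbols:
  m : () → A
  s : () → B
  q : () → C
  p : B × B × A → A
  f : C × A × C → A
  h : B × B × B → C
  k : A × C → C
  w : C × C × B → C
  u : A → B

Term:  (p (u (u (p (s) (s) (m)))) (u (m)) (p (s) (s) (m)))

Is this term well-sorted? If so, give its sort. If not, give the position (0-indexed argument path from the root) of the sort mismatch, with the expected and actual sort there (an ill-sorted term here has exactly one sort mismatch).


ill-sorted at position [0, 0]: expected A, got B

        (s) : B
        (s) : B
        (m) : A
      (p (s) (s) (m)) : A
    (u (p (s) (s) (m))) : B
  (u (u (p (s) (s) (m)))) : ✗ arg 0 at [0, 0] has sort B, expected A
    (m) : A
  (u (m)) : B
    (s) : B
    (s) : B
    (m) : A
  (p (s) (s) (m)) : A


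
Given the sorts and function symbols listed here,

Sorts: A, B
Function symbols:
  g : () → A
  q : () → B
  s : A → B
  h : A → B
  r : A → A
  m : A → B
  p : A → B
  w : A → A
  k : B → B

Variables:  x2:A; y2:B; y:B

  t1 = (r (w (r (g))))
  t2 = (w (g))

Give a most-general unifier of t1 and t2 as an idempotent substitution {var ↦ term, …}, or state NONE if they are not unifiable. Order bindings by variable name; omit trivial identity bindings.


NONE (not unifiable)

head clash or occurs-check failure — not unifiable


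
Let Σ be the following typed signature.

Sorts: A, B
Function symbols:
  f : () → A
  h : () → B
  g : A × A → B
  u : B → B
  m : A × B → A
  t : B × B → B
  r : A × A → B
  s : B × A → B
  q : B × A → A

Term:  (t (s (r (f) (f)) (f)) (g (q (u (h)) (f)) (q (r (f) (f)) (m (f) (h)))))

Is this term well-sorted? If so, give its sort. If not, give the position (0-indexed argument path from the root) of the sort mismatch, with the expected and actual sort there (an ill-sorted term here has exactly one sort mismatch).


      (f) : A
      (f) : A
    (r (f) (f)) : B
    (f) : A
  (s (r (f) (f)) (f)) : B
        (h) : B
      (u (h)) : B
      (f) : A
    (q (u (h)) (f)) : A
        (f) : A
        (f) : A
      (r (f) (f)) : B
        (f) : A
        (h) : B
      (m (f) (h)) : A
    (q (r (f) (f)) (m (f) (h))) : A
  (g (q (u (h)) (f)) (q (r (f) (f)) (m (f) (h)))) : B
(t (s (r (f) (f)) (f)) (g (q (u (h)) (f)) (q (r (f) (f)) (m (f) (h))))) : B

well-sorted; sort = B


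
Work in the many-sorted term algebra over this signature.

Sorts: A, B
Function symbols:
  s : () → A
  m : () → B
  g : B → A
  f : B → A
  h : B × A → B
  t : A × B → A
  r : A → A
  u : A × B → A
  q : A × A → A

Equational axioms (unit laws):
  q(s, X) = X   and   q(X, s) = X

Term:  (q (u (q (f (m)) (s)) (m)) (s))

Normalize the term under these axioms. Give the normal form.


normal form = (u (f (m)) (m))

1. (q (u (q (f (m)) (s)) (m)) (s))  →  (u (q (f (m)) (s)) (m))
2. (u (q (f (m)) (s)) (m))  →  (u (f (m)) (m))


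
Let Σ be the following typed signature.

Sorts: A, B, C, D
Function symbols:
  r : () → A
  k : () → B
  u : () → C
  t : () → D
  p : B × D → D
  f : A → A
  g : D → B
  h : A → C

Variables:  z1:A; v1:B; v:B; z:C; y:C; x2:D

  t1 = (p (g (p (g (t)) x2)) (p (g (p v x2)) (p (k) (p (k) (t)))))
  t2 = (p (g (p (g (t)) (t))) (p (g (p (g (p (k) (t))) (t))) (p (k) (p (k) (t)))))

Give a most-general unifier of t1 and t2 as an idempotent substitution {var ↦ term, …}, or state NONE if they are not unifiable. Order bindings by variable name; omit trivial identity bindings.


{v ↦ (g (p (k) (t))), x2 ↦ (t)}


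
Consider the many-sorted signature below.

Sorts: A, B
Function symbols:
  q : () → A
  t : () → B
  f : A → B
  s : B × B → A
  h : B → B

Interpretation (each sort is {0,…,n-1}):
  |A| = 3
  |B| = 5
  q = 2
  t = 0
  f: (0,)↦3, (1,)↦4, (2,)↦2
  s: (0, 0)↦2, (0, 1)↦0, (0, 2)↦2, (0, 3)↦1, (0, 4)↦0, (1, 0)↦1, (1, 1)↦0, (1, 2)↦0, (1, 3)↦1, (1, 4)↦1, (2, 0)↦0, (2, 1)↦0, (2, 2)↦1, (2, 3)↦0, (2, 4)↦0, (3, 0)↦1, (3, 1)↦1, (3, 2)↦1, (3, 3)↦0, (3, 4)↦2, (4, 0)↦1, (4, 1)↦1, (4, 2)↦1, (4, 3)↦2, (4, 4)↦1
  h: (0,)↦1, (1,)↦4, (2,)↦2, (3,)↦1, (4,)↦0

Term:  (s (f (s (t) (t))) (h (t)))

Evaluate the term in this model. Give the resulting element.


value = 0

  t = 0
  t = 0
  (s (t) (t)) = s(0, 0) = 2
  (f (s (t) (t))) = f(2,) = 2
  t = 0
  (h (t)) = h(0,) = 1
  (s (f (s (t) (t))) (h (t))) = s(2, 1) = 0


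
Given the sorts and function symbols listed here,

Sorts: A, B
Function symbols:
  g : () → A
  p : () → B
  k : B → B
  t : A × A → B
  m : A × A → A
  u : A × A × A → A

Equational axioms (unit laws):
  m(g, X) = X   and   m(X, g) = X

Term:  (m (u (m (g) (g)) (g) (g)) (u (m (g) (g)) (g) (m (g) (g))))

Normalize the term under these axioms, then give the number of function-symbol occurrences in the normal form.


1. (m (u (m (g) (g)) (g) (g)) (u (m (g) (g)) (g) (m (g) (g))))  →  (m (u (g) (g) (g)) (u (m (g) (g)) (g) (m (g) (g))))
2. (m (u (g) (g) (g)) (u (m (g) (g)) (g) (m (g) (g))))  →  (m (u (g) (g) (g)) (u (g) (g) (m (g) (g))))
3. (m (u (g) (g) (g)) (u (g) (g) (m (g) (g))))  →  (m (u (g) (g) (g)) (u (g) (g) (g)))
normal form: (m (u (g) (g) (g)) (u (g) (g) (g)))

size = 9


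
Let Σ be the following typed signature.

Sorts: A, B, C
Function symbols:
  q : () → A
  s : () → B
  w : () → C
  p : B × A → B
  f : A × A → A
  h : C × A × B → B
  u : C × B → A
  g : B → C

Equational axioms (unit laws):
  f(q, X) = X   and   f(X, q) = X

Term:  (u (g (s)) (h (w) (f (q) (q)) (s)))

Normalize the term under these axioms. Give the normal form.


normal form = (u (g (s)) (h (w) (q) (s)))

1. (u (g (s)) (h (w) (f (q) (q)) (s)))  →  (u (g (s)) (h (w) (q) (s)))


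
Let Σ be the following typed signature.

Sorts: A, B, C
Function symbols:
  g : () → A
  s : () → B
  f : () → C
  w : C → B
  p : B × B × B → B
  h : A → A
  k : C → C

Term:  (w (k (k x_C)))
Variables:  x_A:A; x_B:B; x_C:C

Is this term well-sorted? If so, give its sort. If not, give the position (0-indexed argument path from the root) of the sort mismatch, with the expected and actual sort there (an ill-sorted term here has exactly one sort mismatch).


      x_C : C
    (k x_C) : C
  (k (k x_C)) : C
(w (k (k x_C))) : B

well-sorted; sort = B


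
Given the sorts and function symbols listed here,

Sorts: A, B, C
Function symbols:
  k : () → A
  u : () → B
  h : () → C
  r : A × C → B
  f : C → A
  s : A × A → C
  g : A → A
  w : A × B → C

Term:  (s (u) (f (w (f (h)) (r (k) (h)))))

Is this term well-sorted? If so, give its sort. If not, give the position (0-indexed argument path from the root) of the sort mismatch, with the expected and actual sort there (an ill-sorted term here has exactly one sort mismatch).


  (u) : B
        (h) : C
      (f (h)) : A
        (k) : A
        (h) : C
      (r (k) (h)) : B
    (w (f (h)) (r (k) (h))) : C
  (f (w (f (h)) (r (k) (h)))) : A
(s (u) (f (w (f (h)) (r (k) (h))))) : ✗ arg 0 at [0] has sort B, expected A

ill-sorted at position [0]: expected A, got B


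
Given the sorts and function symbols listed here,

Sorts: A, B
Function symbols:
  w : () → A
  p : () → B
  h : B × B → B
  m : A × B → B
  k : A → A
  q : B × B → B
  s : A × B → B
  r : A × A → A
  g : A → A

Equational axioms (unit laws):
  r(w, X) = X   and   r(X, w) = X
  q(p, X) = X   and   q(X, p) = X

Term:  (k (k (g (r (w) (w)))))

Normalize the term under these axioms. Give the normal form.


1. (k (k (g (r (w) (w)))))  →  (k (k (g (w))))

normal form = (k (k (g (w))))


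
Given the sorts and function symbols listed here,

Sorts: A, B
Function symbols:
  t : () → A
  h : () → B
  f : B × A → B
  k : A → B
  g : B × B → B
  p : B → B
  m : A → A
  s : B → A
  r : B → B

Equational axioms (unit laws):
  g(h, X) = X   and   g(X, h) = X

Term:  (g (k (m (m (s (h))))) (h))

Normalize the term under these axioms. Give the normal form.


normal form = (k (m (m (s (h)))))

1. (g (k (m (m (s (h))))) (h))  →  (k (m (m (s (h)))))


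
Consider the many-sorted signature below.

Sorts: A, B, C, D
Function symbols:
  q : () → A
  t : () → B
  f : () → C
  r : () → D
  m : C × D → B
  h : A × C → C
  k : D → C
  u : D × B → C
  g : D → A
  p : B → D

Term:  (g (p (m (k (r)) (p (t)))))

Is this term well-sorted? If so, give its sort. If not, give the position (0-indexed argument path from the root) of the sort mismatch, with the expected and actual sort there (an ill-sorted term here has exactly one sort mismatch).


        (r) : D
      (k (r)) : C
        (t) : B
      (p (t)) : D
    (m (k (r)) (p (t))) : B
  (p (m (k (r)) (p (t)))) : D
(g (p (m (k (r)) (p (t))))) : A

well-sorted; sort = A


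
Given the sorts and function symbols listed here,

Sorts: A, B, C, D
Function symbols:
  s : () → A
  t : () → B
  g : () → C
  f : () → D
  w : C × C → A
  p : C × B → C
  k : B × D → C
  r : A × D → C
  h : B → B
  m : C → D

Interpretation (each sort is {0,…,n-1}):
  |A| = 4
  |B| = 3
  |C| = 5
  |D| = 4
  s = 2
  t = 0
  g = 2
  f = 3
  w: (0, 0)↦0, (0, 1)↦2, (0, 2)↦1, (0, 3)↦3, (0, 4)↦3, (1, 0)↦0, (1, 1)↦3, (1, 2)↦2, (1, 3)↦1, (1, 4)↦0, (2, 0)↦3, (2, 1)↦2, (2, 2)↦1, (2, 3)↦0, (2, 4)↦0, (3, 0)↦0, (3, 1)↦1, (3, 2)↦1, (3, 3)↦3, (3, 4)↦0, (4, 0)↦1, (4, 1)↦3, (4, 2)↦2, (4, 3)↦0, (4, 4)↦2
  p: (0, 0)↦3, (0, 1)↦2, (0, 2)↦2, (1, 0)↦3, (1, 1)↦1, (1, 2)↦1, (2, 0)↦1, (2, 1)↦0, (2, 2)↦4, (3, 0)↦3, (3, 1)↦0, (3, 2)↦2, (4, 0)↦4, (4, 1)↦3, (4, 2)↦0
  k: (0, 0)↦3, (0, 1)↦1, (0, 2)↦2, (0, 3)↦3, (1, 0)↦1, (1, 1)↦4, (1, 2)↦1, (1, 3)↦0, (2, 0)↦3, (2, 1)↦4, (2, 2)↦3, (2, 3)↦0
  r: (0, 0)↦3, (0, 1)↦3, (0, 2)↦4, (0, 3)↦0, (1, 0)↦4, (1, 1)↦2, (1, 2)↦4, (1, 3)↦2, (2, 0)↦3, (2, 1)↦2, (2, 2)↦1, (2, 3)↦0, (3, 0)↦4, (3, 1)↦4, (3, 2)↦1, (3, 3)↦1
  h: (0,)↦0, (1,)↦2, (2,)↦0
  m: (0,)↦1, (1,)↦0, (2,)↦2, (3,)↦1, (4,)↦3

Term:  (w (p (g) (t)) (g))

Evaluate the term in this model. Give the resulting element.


value = 2

  g = 2
  t = 0
  (p (g) (t)) = p(2, 0) = 1
  g = 2
  (w (p (g) (t)) (g)) = w(1, 2) = 2


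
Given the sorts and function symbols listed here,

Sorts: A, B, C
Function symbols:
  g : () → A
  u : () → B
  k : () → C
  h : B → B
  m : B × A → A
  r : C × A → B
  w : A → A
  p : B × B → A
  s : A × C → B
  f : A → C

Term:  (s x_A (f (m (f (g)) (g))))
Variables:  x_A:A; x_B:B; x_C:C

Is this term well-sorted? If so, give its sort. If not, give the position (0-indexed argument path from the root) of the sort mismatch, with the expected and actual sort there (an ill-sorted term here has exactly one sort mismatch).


ill-sorted at position [1, 0, 0]: expected B, got C

  x_A : A
        (g) : A
      (f (g)) : C
      (g) : A
    (m (f (g)) (g)) : ✗ arg 0 at [1, 0, 0] has sort C, expected B


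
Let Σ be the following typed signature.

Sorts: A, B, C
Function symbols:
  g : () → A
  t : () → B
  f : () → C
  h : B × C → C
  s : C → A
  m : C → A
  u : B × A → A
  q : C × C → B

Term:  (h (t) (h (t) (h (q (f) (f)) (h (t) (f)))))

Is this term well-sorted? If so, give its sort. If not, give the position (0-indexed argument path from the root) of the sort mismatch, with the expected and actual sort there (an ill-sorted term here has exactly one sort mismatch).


well-sorted; sort = C

  (t) : B
    (t) : B
        (f) : C
        (f) : C
      (q (f) (f)) : B
        (t) : B
        (f) : C
      (h (t) (f)) : C
    (h (q (f) (f)) (h (t) (f))) : C
  (h (t) (h (q (f) (f)) (h (t) (f)))) : C
(h (t) (h (t) (h (q (f) (f)) (h (t) (f))))) : C


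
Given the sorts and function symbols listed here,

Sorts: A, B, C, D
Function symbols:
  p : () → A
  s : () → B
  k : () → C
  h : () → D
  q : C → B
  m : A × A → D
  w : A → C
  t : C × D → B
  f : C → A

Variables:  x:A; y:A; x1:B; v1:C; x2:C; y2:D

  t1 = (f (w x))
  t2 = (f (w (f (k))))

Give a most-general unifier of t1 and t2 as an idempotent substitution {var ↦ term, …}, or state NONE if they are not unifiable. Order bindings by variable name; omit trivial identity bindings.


{x ↦ (f (k))}


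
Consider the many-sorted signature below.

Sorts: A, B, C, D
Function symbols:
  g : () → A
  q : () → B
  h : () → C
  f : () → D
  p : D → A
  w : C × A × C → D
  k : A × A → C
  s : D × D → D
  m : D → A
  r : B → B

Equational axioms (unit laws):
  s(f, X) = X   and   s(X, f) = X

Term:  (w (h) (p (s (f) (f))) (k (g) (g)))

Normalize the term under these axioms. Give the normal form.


normal form = (w (h) (p (f)) (k (g) (g)))

1. (w (h) (p (s (f) (f))) (k (g) (g)))  →  (w (h) (p (f)) (k (g) (g)))


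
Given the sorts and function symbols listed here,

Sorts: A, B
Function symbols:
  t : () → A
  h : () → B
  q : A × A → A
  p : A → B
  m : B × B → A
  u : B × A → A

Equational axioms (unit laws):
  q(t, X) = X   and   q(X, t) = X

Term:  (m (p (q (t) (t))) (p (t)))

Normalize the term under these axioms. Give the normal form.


normal form = (m (p (t)) (p (t)))

1. (m (p (q (t) (t))) (p (t)))  →  (m (p (t)) (p (t)))


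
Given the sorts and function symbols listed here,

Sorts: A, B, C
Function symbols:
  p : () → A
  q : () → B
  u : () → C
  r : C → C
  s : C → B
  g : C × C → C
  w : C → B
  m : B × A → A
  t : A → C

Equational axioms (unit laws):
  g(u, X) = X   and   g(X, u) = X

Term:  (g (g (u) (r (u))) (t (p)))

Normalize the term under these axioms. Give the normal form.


normal form = (g (r (u)) (t (p)))

1. (g (g (u) (r (u))) (t (p)))  →  (g (r (u)) (t (p)))


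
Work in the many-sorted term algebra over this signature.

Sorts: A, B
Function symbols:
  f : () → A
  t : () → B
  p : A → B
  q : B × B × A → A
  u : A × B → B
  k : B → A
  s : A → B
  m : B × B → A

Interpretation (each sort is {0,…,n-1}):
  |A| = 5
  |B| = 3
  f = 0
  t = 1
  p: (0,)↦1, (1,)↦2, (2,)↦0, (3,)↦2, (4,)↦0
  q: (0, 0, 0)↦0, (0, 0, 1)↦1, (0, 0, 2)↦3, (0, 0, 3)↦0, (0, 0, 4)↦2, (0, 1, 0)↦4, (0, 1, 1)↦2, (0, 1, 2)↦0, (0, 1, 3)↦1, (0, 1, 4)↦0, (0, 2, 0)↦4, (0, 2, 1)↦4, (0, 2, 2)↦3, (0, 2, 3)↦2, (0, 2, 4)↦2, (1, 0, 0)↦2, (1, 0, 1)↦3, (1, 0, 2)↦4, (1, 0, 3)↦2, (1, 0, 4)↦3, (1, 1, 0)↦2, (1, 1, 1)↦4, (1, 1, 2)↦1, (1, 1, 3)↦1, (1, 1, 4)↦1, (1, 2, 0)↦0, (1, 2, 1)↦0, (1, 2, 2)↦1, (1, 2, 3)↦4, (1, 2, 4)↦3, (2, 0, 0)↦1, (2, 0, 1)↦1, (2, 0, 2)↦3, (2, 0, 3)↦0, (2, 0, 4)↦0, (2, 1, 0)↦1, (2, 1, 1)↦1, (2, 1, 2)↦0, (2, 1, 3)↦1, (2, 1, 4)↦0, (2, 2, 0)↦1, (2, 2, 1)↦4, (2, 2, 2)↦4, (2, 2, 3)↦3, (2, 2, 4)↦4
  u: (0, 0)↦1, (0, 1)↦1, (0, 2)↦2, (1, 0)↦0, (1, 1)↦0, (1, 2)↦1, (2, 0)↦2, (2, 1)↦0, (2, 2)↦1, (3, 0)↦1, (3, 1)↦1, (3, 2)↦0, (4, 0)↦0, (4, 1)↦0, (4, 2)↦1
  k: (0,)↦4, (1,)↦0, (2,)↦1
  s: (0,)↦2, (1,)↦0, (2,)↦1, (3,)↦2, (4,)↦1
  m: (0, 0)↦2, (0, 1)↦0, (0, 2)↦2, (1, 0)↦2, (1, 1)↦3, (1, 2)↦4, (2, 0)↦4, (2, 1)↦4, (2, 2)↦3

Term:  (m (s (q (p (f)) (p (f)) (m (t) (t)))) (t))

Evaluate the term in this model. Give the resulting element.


  f = 0
  (p (f)) = p(0,) = 1
  f = 0
  (p (f)) = p(0,) = 1
  t = 1
  t = 1
  (m (t) (t)) = m(1, 1) = 3
  (q (p (f)) (p (f)) (m (t) (t))) = q(1, 1, 3) = 1
  (s (q (p (f)) (p (f)) (m (t) (t)))) = s(1,) = 0
  t = 1
  (m (s (q (p (f)) (p (f)) (m (t) (t)))) (t)) = m(0, 1) = 0

value = 0


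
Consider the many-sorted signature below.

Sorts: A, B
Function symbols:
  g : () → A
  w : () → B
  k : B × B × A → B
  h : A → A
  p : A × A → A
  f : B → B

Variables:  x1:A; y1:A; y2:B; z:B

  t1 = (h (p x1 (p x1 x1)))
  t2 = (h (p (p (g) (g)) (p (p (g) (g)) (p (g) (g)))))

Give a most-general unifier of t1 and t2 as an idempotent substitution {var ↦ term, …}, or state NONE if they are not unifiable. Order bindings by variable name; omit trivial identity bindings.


{x1 ↦ (p (g) (g))}


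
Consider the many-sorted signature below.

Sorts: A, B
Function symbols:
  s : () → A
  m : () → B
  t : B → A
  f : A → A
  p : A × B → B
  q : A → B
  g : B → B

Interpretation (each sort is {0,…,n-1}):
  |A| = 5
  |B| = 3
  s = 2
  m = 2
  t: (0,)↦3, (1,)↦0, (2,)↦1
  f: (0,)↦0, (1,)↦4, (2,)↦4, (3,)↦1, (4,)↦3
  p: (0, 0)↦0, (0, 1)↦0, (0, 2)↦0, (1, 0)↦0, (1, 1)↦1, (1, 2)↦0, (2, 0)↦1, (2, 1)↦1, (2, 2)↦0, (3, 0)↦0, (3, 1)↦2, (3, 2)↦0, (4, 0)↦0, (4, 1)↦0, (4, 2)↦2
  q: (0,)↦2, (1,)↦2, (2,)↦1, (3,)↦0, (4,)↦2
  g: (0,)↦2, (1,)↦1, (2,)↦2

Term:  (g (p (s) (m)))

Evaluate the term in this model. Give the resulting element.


  s = 2
  m = 2
  (p (s) (m)) = p(2, 2) = 0
  (g (p (s) (m))) = g(0,) = 2

value = 2


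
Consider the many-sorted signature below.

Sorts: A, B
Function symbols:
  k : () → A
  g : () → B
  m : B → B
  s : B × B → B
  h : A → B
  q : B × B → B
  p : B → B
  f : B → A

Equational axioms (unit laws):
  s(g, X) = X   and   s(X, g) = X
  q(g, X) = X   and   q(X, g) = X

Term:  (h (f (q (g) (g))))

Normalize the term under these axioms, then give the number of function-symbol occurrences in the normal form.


size = 3

1. (h (f (q (g) (g))))  →  (h (f (g)))
normal form: (h (f (g)))


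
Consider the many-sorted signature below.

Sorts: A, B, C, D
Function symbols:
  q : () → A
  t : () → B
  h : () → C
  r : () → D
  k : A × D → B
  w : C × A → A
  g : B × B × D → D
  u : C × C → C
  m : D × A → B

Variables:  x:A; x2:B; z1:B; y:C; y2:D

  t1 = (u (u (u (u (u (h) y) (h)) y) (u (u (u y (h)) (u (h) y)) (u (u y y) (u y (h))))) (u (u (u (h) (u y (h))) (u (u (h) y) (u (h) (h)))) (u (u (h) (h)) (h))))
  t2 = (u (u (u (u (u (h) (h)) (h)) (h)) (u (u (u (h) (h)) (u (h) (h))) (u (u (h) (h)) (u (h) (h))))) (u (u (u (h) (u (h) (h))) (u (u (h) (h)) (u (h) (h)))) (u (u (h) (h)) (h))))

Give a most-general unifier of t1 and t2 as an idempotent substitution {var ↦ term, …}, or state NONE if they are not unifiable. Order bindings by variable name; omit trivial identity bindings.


{y ↦ (h)}


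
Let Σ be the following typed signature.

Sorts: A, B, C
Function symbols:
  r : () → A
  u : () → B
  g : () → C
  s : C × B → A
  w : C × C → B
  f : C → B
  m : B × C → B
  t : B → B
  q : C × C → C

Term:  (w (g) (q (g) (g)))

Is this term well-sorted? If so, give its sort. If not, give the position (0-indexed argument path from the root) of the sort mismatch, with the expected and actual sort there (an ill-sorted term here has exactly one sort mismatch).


well-sorted; sort = B

  (g) : C
    (g) : C
    (g) : C
  (q (g) (g)) : C
(w (g) (q (g) (g))) : B


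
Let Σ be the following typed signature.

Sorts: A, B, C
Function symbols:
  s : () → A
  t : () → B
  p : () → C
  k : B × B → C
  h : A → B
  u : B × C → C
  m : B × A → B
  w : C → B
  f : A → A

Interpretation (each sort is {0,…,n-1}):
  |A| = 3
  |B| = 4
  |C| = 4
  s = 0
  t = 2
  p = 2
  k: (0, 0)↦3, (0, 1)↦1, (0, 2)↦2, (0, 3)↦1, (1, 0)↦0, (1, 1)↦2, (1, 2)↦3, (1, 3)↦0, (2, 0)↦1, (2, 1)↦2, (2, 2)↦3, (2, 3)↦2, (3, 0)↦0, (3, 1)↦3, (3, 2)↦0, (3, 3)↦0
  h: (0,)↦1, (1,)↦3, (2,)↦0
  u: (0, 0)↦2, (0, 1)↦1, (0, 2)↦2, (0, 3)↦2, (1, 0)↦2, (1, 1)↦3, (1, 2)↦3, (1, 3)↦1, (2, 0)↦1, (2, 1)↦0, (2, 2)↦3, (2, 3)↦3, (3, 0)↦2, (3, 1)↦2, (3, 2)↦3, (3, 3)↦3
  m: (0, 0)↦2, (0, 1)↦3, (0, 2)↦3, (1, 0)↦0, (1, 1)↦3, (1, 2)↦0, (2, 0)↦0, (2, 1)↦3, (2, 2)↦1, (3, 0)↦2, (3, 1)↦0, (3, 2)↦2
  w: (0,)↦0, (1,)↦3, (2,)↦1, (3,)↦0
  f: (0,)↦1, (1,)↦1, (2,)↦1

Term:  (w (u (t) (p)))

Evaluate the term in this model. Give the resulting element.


value = 0

  t = 2
  p = 2
  (u (t) (p)) = u(2, 2) = 3
  (w (u (t) (p))) = w(3,) = 0


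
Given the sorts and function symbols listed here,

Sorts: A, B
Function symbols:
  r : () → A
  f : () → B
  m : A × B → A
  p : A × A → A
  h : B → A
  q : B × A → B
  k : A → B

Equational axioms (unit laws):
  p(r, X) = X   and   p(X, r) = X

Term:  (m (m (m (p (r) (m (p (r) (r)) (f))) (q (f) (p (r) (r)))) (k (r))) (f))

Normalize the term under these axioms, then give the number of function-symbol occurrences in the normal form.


1. (m (m (m (p (r) (m (p (r) (r)) (f))) (q (f) (p (r) (r)))) (k (r))) (f))  →  (m (m (m (m (p (r) (r)) (f)) (q (f) (p (r) (r)))) (k (r))) (f))
2. (m (m (m (m (p (r) (r)) (f)) (q (f) (p (r) (r)))) (k (r))) (f))  →  (m (m (m (m (r) (f)) (q (f) (p (r) (r)))) (k (r))) (f))
3. (m (m (m (m (r) (f)) (q (f) (p (r) (r)))) (k (r))) (f))  →  (m (m (m (m (r) (f)) (q (f) (r))) (k (r))) (f))
normal form: (m (m (m (m (r) (f)) (q (f) (r))) (k (r))) (f))

size = 12


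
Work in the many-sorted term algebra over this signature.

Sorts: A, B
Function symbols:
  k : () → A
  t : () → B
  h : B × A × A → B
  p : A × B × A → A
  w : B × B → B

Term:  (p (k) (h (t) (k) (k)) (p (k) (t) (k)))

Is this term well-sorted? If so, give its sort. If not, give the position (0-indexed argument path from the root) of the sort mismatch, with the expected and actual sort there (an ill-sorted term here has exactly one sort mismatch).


well-sorted; sort = A

  (k) : A
    (t) : B
    (k) : A
    (k) : A
  (h (t) (k) (k)) : B
    (k) : A
    (t) : B
    (k) : A
  (p (k) (t) (k)) : A
(p (k) (h (t) (k) (k)) (p (k) (t) (k))) : A


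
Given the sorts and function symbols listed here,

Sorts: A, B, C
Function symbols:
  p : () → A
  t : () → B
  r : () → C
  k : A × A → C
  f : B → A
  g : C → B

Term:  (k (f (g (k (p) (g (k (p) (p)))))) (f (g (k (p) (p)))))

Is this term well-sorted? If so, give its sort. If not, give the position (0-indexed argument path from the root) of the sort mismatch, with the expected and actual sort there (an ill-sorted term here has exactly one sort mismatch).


ill-sorted at position [0, 0, 0, 1]: expected A, got B

        (p) : A
            (p) : A
            (p) : A
          (k (p) (p)) : C
        (g (k (p) (p))) : B
      (k (p) (g (k (p) (p)))) : ✗ arg 1 at [0, 0, 0, 1] has sort B, expected A
        (p) : A
        (p) : A
      (k (p) (p)) : C
    (g (k (p) (p))) : B
  (f (g (k (p) (p)))) : A


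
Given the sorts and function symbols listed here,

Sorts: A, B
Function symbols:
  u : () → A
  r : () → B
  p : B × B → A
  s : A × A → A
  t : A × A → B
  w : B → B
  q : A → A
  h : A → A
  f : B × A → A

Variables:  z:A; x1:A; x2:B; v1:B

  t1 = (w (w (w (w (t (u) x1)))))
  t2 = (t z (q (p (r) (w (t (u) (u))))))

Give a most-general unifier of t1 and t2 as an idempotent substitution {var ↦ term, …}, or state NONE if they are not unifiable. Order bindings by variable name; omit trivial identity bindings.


head clash or occurs-check failure — not unifiable

NONE (not unifiable)


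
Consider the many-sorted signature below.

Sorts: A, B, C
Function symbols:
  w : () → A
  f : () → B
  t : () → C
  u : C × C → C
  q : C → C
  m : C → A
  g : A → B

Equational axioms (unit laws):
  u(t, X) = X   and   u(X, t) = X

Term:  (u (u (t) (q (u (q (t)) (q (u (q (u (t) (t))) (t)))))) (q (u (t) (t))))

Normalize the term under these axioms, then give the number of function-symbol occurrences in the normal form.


1. (u (u (t) (q (u (q (t)) (q (u (q (u (t) (t))) (t)))))) (q (u (t) (t))))  →  (u (q (u (q (t)) (q (u (q (u (t) (t))) (t))))) (q (u (t) (t))))
2. (u (q (u (q (t)) (q (u (q (u (t) (t))) (t))))) (q (u (t) (t))))  →  (u (q (u (q (t)) (q (q (u (t) (t)))))) (q (u (t) (t))))
3. (u (q (u (q (t)) (q (q (u (t) (t)))))) (q (u (t) (t))))  →  (u (q (u (q (t)) (q (q (t))))) (q (u (t) (t))))
4. (u (q (u (q (t)) (q (q (t))))) (q (u (t) (t))))  →  (u (q (u (q (t)) (q (q (t))))) (q (t)))
normal form: (u (q (u (q (t)) (q (q (t))))) (q (t)))

size = 10


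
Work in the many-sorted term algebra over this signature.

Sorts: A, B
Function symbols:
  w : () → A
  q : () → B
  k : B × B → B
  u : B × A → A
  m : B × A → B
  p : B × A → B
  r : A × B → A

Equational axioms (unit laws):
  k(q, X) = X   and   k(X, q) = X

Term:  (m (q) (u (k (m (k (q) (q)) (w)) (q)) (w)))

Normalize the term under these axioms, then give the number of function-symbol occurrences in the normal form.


1. (m (q) (u (k (m (k (q) (q)) (w)) (q)) (w)))  →  (m (q) (u (m (k (q) (q)) (w)) (w)))
2. (m (q) (u (m (k (q) (q)) (w)) (w)))  →  (m (q) (u (m (q) (w)) (w)))
normal form: (m (q) (u (m (q) (w)) (w)))

size = 7


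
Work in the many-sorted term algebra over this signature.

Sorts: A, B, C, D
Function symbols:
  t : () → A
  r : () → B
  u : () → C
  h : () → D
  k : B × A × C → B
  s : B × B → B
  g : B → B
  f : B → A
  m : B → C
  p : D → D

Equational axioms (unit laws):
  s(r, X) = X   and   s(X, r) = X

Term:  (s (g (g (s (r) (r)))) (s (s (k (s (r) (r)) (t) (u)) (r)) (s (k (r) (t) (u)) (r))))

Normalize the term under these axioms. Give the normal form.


normal form = (s (g (g (r))) (s (k (r) (t) (u)) (k (r) (t) (u))))

1. (s (g (g (s (r) (r)))) (s (s (k (s (r) (r)) (t) (u)) (r)) (s (k (r) (t) (u)) (r))))  →  (s (g (g (r))) (s (s (k (s (r) (r)) (t) (u)) (r)) (s (k (r) (t) (u)) (r))))
2. (s (g (g (r))) (s (s (k (s (r) (r)) (t) (u)) (r)) (s (k (r) (t) (u)) (r))))  →  (s (g (g (r))) (s (k (s (r) (r)) (t) (u)) (s (k (r) (t) (u)) (r))))
3. (s (g (g (r))) (s (k (s (r) (r)) (t) (u)) (s (k (r) (t) (u)) (r))))  →  (s (g (g (r))) (s (k (r) (t) (u)) (s (k (r) (t) (u)) (r))))
4. (s (g (g (r))) (s (k (r) (t) (u)) (s (k (r) (t) (u)) (r))))  →  (s (g (g (r))) (s (k (r) (t) (u)) (k (r) (t) (u))))


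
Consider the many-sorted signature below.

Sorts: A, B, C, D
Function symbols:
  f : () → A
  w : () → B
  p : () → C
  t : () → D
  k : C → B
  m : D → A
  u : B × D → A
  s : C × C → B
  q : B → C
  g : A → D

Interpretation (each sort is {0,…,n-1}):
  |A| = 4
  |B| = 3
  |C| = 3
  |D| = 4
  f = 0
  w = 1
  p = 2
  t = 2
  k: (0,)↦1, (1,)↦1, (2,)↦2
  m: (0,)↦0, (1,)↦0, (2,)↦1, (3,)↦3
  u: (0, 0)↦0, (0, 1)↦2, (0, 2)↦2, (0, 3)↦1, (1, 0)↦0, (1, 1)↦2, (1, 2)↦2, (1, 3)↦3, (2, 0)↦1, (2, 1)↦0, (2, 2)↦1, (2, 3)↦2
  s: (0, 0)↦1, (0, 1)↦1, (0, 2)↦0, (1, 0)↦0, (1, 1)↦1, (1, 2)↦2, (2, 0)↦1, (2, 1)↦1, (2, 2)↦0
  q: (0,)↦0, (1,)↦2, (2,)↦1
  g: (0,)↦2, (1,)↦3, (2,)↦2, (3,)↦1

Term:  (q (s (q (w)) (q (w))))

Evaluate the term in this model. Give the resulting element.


value = 0

  w = 1
  (q (w)) = q(1,) = 2
  w = 1
  (q (w)) = q(1,) = 2
  (s (q (w)) (q (w))) = s(2, 2) = 0
  (q (s (q (w)) (q (w)))) = q(0,) = 0


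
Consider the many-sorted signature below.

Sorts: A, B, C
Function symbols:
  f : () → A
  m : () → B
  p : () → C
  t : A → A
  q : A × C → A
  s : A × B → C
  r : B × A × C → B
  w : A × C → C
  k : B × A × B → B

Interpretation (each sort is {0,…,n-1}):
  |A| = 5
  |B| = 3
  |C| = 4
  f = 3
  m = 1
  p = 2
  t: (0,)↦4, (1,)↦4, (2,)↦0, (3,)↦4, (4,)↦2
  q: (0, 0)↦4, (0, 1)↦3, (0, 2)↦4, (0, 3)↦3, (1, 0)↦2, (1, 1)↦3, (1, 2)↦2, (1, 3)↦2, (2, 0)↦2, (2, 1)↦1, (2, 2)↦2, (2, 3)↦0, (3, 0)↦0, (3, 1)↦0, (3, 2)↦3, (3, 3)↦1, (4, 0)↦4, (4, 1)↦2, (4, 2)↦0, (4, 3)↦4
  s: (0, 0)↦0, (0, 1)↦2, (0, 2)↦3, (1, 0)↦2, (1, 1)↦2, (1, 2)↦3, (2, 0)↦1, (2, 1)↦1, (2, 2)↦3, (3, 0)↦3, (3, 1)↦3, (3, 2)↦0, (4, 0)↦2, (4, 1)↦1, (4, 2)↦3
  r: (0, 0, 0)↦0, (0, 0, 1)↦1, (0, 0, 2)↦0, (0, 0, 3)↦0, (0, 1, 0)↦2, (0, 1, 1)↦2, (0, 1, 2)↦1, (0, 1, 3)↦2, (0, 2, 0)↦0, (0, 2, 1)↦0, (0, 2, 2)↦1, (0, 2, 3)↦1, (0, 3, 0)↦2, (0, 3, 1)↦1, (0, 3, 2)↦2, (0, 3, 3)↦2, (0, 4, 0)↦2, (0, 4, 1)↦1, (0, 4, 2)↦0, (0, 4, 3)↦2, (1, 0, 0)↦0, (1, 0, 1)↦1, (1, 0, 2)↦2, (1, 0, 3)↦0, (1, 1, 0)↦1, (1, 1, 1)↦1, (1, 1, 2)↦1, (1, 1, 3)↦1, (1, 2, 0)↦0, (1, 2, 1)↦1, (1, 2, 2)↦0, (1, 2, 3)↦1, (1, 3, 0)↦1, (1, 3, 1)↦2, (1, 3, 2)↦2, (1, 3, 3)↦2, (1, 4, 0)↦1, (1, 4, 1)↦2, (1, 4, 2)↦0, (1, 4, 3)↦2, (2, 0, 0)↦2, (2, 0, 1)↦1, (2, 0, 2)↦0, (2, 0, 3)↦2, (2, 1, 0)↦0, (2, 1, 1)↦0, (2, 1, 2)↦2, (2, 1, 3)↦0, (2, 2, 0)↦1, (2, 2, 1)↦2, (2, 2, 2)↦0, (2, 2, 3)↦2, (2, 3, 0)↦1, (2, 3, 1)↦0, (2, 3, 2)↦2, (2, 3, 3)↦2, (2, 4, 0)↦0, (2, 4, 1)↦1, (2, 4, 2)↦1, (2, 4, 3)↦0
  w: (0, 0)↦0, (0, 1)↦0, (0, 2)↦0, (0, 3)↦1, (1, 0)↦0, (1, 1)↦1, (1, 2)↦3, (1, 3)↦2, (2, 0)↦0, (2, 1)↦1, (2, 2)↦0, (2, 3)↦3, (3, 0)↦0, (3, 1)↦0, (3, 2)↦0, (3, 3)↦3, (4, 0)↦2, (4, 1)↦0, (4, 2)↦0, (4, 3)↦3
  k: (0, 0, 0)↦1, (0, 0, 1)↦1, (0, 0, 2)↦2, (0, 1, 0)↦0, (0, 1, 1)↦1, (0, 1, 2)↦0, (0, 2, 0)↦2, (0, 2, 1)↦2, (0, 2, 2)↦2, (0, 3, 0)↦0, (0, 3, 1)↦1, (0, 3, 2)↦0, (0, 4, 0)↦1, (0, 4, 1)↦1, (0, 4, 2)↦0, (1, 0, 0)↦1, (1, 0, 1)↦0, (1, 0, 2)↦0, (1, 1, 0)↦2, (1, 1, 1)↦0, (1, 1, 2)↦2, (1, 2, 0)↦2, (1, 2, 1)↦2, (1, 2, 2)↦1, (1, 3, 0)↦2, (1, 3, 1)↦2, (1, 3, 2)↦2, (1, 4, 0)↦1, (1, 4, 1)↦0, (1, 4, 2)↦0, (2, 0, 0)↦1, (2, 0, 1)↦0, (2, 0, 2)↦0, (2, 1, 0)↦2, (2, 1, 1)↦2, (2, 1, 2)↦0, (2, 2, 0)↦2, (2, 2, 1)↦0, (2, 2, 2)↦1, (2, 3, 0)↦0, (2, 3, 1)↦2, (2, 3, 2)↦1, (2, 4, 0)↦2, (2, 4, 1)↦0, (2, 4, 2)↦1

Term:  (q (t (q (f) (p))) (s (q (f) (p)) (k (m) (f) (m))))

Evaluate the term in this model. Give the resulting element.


  f = 3
  p = 2
  (q (f) (p)) = q(3, 2) = 3
  (t (q (f) (p))) = t(3,) = 4
  f = 3
  p = 2
  (q (f) (p)) = q(3, 2) = 3
  m = 1
  f = 3
  m = 1
  (k (m) (f) (m)) = k(1, 3, 1) = 2
  (s (q (f) (p)) (k (m) (f) (m))) = s(3, 2) = 0
  (q (t (q (f) (p))) (s (q (f) (p)) (k (m) (f) (m)))) = q(4, 0) = 4

value = 4
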